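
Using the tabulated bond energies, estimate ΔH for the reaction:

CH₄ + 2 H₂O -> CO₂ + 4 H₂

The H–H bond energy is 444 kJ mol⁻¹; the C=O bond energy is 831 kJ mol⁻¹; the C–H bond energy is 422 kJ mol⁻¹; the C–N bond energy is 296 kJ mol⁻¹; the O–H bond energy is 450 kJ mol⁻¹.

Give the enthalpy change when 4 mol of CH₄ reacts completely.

Bonds broken (reactants):
  C–H: 4 × 422 = 1688
  O–H: 4 × 450 = 1800
  Σ(broken) = 3488 kJ
Bonds formed (products):
  C=O: 2 × 831 = 1662
  H–H: 4 × 444 = 1776
  Σ(formed) = 3438 kJ
ΔH = Σ(broken) − Σ(formed) = 3488 − 3438 = +50 kJ
For 4× the reaction as written: 4 × (+50) = +200 kJ

ΔH = +200 kJ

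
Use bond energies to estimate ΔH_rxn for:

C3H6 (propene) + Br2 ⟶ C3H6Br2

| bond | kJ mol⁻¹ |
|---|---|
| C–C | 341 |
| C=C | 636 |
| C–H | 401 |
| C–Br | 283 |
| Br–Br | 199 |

ΔH ≈ −72 kJ

Bonds broken (reactants):
  Br–Br: 1 × 199 = 199
  C–C: 1 × 341 = 341
  C–H: 6 × 401 = 2406
  C=C: 1 × 636 = 636
  Σ(broken) = 3582 kJ
Bonds formed (products):
  C–Br: 2 × 283 = 566
  C–C: 2 × 341 = 682
  C–H: 6 × 401 = 2406
  Σ(formed) = 3654 kJ
ΔH = Σ(broken) − Σ(formed) = 3582 − 3654 = −72 kJ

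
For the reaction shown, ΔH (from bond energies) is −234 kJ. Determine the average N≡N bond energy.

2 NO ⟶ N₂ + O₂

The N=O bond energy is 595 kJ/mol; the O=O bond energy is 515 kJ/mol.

Let D be the N≡N bond energy.
Σ(broken) = 2×595 = 1190
Σ(formed) = 1×D + 1×515 = 515 + D
ΔH = Σ(broken) − Σ(formed) = (1190) − (515 + D) = +675 − D
Setting this equal to −234 kJ gives D = 909 kJ/mol.

D(N≡N) ≈ 909 kJ/mol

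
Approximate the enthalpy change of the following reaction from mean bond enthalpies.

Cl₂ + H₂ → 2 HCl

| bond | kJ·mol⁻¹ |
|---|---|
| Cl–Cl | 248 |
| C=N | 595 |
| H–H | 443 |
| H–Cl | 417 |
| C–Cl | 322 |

Bonds broken (reactants):
  Cl–Cl: 1 × 248 = 248
  H–H: 1 × 443 = 443
  Σ(broken) = 691 kJ
Bonds formed (products):
  H–Cl: 2 × 417 = 834
  Σ(formed) = 834 kJ
ΔH = Σ(broken) − Σ(formed) = 691 − 834 = −143 kJ

ΔH ≈ −143 kJ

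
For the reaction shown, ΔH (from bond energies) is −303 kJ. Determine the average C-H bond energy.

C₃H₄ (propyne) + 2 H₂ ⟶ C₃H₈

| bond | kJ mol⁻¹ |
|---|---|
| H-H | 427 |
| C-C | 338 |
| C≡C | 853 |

Let D be the C-H bond energy.
Σ(broken) = 1×853 + 1×338 + 4×D + 2×427 = 2045 + 4D
Σ(formed) = 2×338 + 8×D = 676 + 8D
ΔH = Σ(broken) − Σ(formed) = (2045 + 4D) − (676 + 8D) = +1369 − 4D
Setting this equal to −303 kJ gives 4D = 1672, so D = 418 kJ/mol.

D(C-H) ≈ 418 kJ/mol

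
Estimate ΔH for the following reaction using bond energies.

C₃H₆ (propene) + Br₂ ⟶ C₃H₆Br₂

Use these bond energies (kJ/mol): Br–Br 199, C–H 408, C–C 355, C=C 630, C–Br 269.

Bonds broken (reactants):
  Br–Br: 1 × 199 = 199
  C–C: 1 × 355 = 355
  C–H: 6 × 408 = 2448
  C=C: 1 × 630 = 630
  Σ(broken) = 3632 kJ
Bonds formed (products):
  C–Br: 2 × 269 = 538
  C–C: 2 × 355 = 710
  C–H: 6 × 408 = 2448
  Σ(formed) = 3696 kJ
ΔH = Σ(broken) − Σ(formed) = 3632 − 3696 = −64 kJ

ΔH ≈ −64 kJ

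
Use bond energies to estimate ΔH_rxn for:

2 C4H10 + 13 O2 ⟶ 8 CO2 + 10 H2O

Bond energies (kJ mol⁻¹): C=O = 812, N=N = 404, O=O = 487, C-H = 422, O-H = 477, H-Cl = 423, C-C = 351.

ΔH ≈ −5655 kJ

Bonds broken (reactants):
  C-C: 6 × 351 = 2106
  C-H: 20 × 422 = 8440
  O=O: 13 × 487 = 6331
  Σ(broken) = 16877 kJ
Bonds formed (products):
  C=O: 16 × 812 = 12992
  O-H: 20 × 477 = 9540
  Σ(formed) = 22532 kJ
ΔH = Σ(broken) − Σ(formed) = 16877 − 22532 = −5655 kJ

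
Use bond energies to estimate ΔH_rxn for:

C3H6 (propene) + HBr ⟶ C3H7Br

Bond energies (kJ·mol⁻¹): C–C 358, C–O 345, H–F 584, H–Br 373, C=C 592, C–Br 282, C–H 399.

Bonds broken (reactants):
  C–C: 1 × 358 = 358
  C–H: 6 × 399 = 2394
  C=C: 1 × 592 = 592
  H–Br: 1 × 373 = 373
  Σ(broken) = 3717 kJ
Bonds formed (products):
  C–Br: 1 × 282 = 282
  C–C: 2 × 358 = 716
  C–H: 7 × 399 = 2793
  Σ(formed) = 3791 kJ
ΔH = Σ(broken) − Σ(formed) = 3717 − 3791 = −74 kJ

ΔH ≈ −74 kJ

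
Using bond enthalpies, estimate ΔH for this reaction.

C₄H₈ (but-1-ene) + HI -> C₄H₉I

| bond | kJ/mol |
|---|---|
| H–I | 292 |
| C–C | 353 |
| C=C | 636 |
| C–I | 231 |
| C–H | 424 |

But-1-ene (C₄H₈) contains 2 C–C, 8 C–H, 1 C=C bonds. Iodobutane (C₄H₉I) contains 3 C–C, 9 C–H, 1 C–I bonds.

Bonds broken (reactants):
  C–C: 2 × 353 = 706
  C–H: 8 × 424 = 3392
  C=C: 1 × 636 = 636
  H–I: 1 × 292 = 292
  Σ(broken) = 5026 kJ
Bonds formed (products):
  C–C: 3 × 353 = 1059
  C–H: 9 × 424 = 3816
  C–I: 1 × 231 = 231
  Σ(formed) = 5106 kJ
ΔH = Σ(broken) − Σ(formed) = 5026 − 5106 = −80 kJ

ΔH ≈ −80 kJ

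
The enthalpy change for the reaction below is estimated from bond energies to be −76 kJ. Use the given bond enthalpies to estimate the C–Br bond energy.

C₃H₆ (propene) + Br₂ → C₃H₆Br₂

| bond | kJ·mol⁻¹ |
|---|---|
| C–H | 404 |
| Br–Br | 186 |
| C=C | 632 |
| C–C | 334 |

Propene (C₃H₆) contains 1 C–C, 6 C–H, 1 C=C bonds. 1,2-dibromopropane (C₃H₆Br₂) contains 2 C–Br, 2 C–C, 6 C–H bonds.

Let D be the C–Br bond energy.
Σ(broken) = 1×186 + 1×334 + 6×404 + 1×632 = 3576
Σ(formed) = 2×D + 2×334 + 6×404 = 3092 + 2D
ΔH = Σ(broken) − Σ(formed) = (3576) − (3092 + 2D) = +484 − 2D
Setting this equal to −76 kJ gives 2D = 560, so D = 280 kJ/mol.

D(C–Br) ≈ 280 kJ/mol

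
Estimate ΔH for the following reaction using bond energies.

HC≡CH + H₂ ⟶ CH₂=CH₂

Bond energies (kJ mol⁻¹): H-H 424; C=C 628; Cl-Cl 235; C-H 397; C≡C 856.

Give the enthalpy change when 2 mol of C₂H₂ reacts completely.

ΔH = −284 kJ

Bonds broken (reactants):
  C≡C: 1 × 856 = 856
  C-H: 2 × 397 = 794
  H-H: 1 × 424 = 424
  Σ(broken) = 2074 kJ
Bonds formed (products):
  C-H: 4 × 397 = 1588
  C=C: 1 × 628 = 628
  Σ(formed) = 2216 kJ
ΔH = Σ(broken) − Σ(formed) = 2074 − 2216 = −142 kJ
For 2× the reaction as written: 2 × (−142) = −284 kJ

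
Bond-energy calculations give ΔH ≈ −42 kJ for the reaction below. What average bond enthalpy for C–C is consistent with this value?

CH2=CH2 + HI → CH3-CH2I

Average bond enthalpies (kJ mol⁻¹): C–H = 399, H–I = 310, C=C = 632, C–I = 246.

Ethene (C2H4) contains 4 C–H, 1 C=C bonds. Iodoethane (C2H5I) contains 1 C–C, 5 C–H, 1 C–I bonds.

D(C–C) ≈ 339 kJ/mol

Let D be the C–C bond energy.
Σ(broken) = 4×399 + 1×632 + 1×310 = 2538
Σ(formed) = 1×D + 5×399 + 1×246 = 2241 + D
ΔH = Σ(broken) − Σ(formed) = (2538) − (2241 + D) = +297 − D
Setting this equal to −42 kJ gives D = 339 kJ/mol.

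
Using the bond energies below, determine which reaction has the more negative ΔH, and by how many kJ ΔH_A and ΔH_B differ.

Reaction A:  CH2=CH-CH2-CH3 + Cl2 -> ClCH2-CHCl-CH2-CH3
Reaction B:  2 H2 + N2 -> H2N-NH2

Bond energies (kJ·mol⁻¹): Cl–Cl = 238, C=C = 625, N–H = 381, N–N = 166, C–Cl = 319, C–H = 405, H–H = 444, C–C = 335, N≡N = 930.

Reaction A, by 238 kJ

Reaction A:
  Bonds broken (reactants):
    C–C: 2 × 335 = 670
    C–H: 8 × 405 = 3240
    C=C: 1 × 625 = 625
    Cl–Cl: 1 × 238 = 238
    Σ(broken) = 4773 kJ
  Bonds formed (products):
    C–C: 3 × 335 = 1005
    C–Cl: 2 × 319 = 638
    C–H: 8 × 405 = 3240
    Σ(formed) = 4883 kJ
  ΔH_A = 4773 − 4883 = −110 kJ
Reaction B:
  Bonds broken (reactants):
    H–H: 2 × 444 = 888
    N≡N: 1 × 930 = 930
    Σ(broken) = 1818 kJ
  Bonds formed (products):
    N–H: 4 × 381 = 1524
    N–N: 1 × 166 = 166
    Σ(formed) = 1690 kJ
  ΔH_B = 1818 − 1690 = +128 kJ
ΔH_A − ΔH_B = −238 kJ, so reaction A has the more negative ΔH; |ΔH_A − ΔH_B| = 238 kJ.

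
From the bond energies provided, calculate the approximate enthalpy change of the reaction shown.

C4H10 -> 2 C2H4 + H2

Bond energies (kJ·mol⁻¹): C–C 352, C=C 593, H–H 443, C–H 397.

ΔH ≈ +221 kJ

Bonds broken (reactants):
  C–C: 3 × 352 = 1056
  C–H: 10 × 397 = 3970
  Σ(broken) = 5026 kJ
Bonds formed (products):
  C–H: 8 × 397 = 3176
  C=C: 2 × 593 = 1186
  H–H: 1 × 443 = 443
  Σ(formed) = 4805 kJ
ΔH = Σ(broken) − Σ(formed) = 5026 − 4805 = +221 kJ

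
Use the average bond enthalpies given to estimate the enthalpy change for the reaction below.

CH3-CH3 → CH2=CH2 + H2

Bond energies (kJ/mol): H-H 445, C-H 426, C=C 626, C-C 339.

Bonds broken (reactants):
  C-C: 1 × 339 = 339
  C-H: 6 × 426 = 2556
  Σ(broken) = 2895 kJ
Bonds formed (products):
  C-H: 4 × 426 = 1704
  C=C: 1 × 626 = 626
  H-H: 1 × 445 = 445
  Σ(formed) = 2775 kJ
ΔH = Σ(broken) − Σ(formed) = 2895 − 2775 = +120 kJ

ΔH ≈ +120 kJ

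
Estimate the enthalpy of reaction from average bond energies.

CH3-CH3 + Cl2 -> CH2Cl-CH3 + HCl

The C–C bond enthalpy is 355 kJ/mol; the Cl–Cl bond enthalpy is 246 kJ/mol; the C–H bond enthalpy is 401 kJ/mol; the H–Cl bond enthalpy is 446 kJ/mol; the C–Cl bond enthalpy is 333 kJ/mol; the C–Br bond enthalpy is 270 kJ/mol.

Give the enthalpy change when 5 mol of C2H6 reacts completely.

Bonds broken (reactants):
  C–C: 1 × 355 = 355
  C–H: 6 × 401 = 2406
  Cl–Cl: 1 × 246 = 246
  Σ(broken) = 3007 kJ
Bonds formed (products):
  C–C: 1 × 355 = 355
  C–Cl: 1 × 333 = 333
  C–H: 5 × 401 = 2005
  H–Cl: 1 × 446 = 446
  Σ(formed) = 3139 kJ
ΔH = Σ(broken) − Σ(formed) = 3007 − 3139 = −132 kJ
For 5× the reaction as written: 5 × (−132) = −660 kJ

ΔH = −660 kJ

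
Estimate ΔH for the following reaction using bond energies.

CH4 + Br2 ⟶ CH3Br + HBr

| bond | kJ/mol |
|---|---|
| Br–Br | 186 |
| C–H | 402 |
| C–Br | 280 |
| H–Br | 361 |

ΔH ≈ −53 kJ

Bonds broken (reactants):
  Br–Br: 1 × 186 = 186
  C–H: 4 × 402 = 1608
  Σ(broken) = 1794 kJ
Bonds formed (products):
  C–Br: 1 × 280 = 280
  C–H: 3 × 402 = 1206
  H–Br: 1 × 361 = 361
  Σ(formed) = 1847 kJ
ΔH = Σ(broken) − Σ(formed) = 1794 − 1847 = −53 kJ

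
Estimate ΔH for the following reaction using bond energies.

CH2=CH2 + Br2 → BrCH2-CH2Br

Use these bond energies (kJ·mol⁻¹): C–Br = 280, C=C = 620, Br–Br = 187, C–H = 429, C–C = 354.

ΔH ≈ −107 kJ

Bonds broken (reactants):
  Br–Br: 1 × 187 = 187
  C–H: 4 × 429 = 1716
  C=C: 1 × 620 = 620
  Σ(broken) = 2523 kJ
Bonds formed (products):
  C–Br: 2 × 280 = 560
  C–C: 1 × 354 = 354
  C–H: 4 × 429 = 1716
  Σ(formed) = 2630 kJ
ΔH = Σ(broken) − Σ(formed) = 2523 − 2630 = −107 kJ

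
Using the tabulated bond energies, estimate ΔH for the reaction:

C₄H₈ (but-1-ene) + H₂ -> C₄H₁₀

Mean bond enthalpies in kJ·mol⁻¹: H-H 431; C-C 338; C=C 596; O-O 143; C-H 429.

Bonds broken (reactants):
  C-C: 2 × 338 = 676
  C-H: 8 × 429 = 3432
  C=C: 1 × 596 = 596
  H-H: 1 × 431 = 431
  Σ(broken) = 5135 kJ
Bonds formed (products):
  C-C: 3 × 338 = 1014
  C-H: 10 × 429 = 4290
  Σ(formed) = 5304 kJ
ΔH = Σ(broken) − Σ(formed) = 5135 − 5304 = −169 kJ

ΔH ≈ −169 kJ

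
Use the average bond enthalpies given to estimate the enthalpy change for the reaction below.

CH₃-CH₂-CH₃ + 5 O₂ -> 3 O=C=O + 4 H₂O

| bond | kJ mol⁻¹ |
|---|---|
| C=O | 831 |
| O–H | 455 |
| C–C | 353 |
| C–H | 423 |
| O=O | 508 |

ΔH ≈ −1996 kJ

Bonds broken (reactants):
  C–C: 2 × 353 = 706
  C–H: 8 × 423 = 3384
  O=O: 5 × 508 = 2540
  Σ(broken) = 6630 kJ
Bonds formed (products):
  C=O: 6 × 831 = 4986
  O–H: 8 × 455 = 3640
  Σ(formed) = 8626 kJ
ΔH = Σ(broken) − Σ(formed) = 6630 − 8626 = −1996 kJ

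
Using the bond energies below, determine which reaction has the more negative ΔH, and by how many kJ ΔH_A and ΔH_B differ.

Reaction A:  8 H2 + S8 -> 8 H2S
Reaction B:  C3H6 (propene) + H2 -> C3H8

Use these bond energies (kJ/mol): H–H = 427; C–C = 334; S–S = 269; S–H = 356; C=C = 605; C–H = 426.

Reaction B, by 26 kJ

Reaction A:
  Bonds broken (reactants):
    H–H: 8 × 427 = 3416
    S–S: 8 × 269 = 2152
    Σ(broken) = 5568 kJ
  Bonds formed (products):
    S–H: 16 × 356 = 5696
    Σ(formed) = 5696 kJ
  ΔH_A = 5568 − 5696 = −128 kJ
Reaction B:
  Bonds broken (reactants):
    C–C: 1 × 334 = 334
    C–H: 6 × 426 = 2556
    C=C: 1 × 605 = 605
    H–H: 1 × 427 = 427
    Σ(broken) = 3922 kJ
  Bonds formed (products):
    C–C: 2 × 334 = 668
    C–H: 8 × 426 = 3408
    Σ(formed) = 4076 kJ
  ΔH_B = 3922 − 4076 = −154 kJ
ΔH_A − ΔH_B = +26 kJ, so reaction B has the more negative ΔH; |ΔH_A − ΔH_B| = 26 kJ.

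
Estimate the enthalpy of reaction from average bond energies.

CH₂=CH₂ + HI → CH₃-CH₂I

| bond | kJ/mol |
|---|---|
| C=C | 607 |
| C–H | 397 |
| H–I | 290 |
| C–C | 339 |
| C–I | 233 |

Bonds broken (reactants):
  C–H: 4 × 397 = 1588
  C=C: 1 × 607 = 607
  H–I: 1 × 290 = 290
  Σ(broken) = 2485 kJ
Bonds formed (products):
  C–C: 1 × 339 = 339
  C–H: 5 × 397 = 1985
  C–I: 1 × 233 = 233
  Σ(formed) = 2557 kJ
ΔH = Σ(broken) − Σ(formed) = 2485 − 2557 = −72 kJ

ΔH ≈ −72 kJ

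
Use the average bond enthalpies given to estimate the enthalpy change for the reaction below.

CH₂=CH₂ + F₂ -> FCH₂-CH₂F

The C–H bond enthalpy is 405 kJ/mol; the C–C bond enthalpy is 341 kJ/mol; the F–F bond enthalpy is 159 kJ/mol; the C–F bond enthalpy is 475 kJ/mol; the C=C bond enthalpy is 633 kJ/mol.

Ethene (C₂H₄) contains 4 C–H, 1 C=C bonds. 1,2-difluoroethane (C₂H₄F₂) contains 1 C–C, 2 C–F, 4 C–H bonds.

Bonds broken (reactants):
  C–H: 4 × 405 = 1620
  C=C: 1 × 633 = 633
  F–F: 1 × 159 = 159
  Σ(broken) = 2412 kJ
Bonds formed (products):
  C–C: 1 × 341 = 341
  C–F: 2 × 475 = 950
  C–H: 4 × 405 = 1620
  Σ(formed) = 2911 kJ
ΔH = Σ(broken) − Σ(formed) = 2412 − 2911 = −499 kJ

ΔH ≈ −499 kJ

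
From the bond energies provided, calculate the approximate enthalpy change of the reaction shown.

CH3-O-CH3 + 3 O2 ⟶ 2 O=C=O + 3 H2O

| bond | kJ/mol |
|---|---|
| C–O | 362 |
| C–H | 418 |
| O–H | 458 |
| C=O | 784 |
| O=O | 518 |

ΔH ≈ −1098 kJ

Bonds broken (reactants):
  C–H: 6 × 418 = 2508
  C–O: 2 × 362 = 724
  O=O: 3 × 518 = 1554
  Σ(broken) = 4786 kJ
Bonds formed (products):
  C=O: 4 × 784 = 3136
  O–H: 6 × 458 = 2748
  Σ(formed) = 5884 kJ
ΔH = Σ(broken) − Σ(formed) = 4786 − 5884 = −1098 kJ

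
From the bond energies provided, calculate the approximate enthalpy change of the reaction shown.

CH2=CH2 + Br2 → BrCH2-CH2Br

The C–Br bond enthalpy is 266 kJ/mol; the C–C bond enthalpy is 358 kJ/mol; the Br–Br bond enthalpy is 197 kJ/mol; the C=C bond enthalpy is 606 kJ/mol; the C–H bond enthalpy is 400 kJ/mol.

Bonds broken (reactants):
  Br–Br: 1 × 197 = 197
  C–H: 4 × 400 = 1600
  C=C: 1 × 606 = 606
  Σ(broken) = 2403 kJ
Bonds formed (products):
  C–Br: 2 × 266 = 532
  C–C: 1 × 358 = 358
  C–H: 4 × 400 = 1600
  Σ(formed) = 2490 kJ
ΔH = Σ(broken) − Σ(formed) = 2403 − 2490 = −87 kJ

ΔH ≈ −87 kJ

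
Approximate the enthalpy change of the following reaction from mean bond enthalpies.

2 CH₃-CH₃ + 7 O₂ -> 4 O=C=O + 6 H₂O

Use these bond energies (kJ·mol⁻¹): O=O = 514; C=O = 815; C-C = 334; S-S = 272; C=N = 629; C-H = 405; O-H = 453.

Bonds broken (reactants):
  C-C: 2 × 334 = 668
  C-H: 12 × 405 = 4860
  O=O: 7 × 514 = 3598
  Σ(broken) = 9126 kJ
Bonds formed (products):
  C=O: 8 × 815 = 6520
  O-H: 12 × 453 = 5436
  Σ(formed) = 11956 kJ
ΔH = Σ(broken) − Σ(formed) = 9126 − 11956 = −2830 kJ

ΔH ≈ −2830 kJ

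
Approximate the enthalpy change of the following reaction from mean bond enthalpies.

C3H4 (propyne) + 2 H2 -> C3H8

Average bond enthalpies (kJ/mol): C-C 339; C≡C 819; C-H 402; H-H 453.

Bonds broken (reactants):
  C≡C: 1 × 819 = 819
  C-C: 1 × 339 = 339
  C-H: 4 × 402 = 1608
  H-H: 2 × 453 = 906
  Σ(broken) = 3672 kJ
Bonds formed (products):
  C-C: 2 × 339 = 678
  C-H: 8 × 402 = 3216
  Σ(formed) = 3894 kJ
ΔH = Σ(broken) − Σ(formed) = 3672 − 3894 = −222 kJ

ΔH ≈ −222 kJ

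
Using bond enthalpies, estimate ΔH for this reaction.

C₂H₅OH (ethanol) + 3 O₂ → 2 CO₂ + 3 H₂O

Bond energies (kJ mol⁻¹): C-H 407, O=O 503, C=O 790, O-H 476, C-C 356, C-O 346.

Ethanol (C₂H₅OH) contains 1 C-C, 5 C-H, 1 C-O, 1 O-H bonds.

ΔH ≈ −1294 kJ

Bonds broken (reactants):
  C-C: 1 × 356 = 356
  C-H: 5 × 407 = 2035
  C-O: 1 × 346 = 346
  O-H: 1 × 476 = 476
  O=O: 3 × 503 = 1509
  Σ(broken) = 4722 kJ
Bonds formed (products):
  C=O: 4 × 790 = 3160
  O-H: 6 × 476 = 2856
  Σ(formed) = 6016 kJ
ΔH = Σ(broken) − Σ(formed) = 4722 − 6016 = −1294 kJ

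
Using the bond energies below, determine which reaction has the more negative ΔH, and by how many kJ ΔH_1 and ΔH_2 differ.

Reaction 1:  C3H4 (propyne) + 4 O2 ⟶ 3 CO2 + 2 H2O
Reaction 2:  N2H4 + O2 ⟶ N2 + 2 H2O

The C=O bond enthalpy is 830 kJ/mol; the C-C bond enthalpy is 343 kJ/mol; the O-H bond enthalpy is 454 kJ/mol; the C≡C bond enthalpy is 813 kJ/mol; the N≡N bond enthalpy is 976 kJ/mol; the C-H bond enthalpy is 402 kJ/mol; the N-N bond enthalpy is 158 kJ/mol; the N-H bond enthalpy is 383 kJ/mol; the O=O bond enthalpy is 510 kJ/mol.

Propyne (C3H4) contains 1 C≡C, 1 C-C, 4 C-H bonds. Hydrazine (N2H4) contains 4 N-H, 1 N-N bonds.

Reaction 1:
  Bonds broken (reactants):
    C≡C: 1 × 813 = 813
    C-C: 1 × 343 = 343
    C-H: 4 × 402 = 1608
    O=O: 4 × 510 = 2040
    Σ(broken) = 4804 kJ
  Bonds formed (products):
    C=O: 6 × 830 = 4980
    O-H: 4 × 454 = 1816
    Σ(formed) = 6796 kJ
  ΔH_1 = 4804 − 6796 = −1992 kJ
Reaction 2:
  Bonds broken (reactants):
    N-H: 4 × 383 = 1532
    N-N: 1 × 158 = 158
    O=O: 1 × 510 = 510
    Σ(broken) = 2200 kJ
  Bonds formed (products):
    N≡N: 1 × 976 = 976
    O-H: 4 × 454 = 1816
    Σ(formed) = 2792 kJ
  ΔH_2 = 2200 − 2792 = −592 kJ
ΔH_1 − ΔH_2 = −1400 kJ, so reaction 1 has the more negative ΔH; |ΔH_1 − ΔH_2| = 1400 kJ.

Reaction 1, by 1400 kJ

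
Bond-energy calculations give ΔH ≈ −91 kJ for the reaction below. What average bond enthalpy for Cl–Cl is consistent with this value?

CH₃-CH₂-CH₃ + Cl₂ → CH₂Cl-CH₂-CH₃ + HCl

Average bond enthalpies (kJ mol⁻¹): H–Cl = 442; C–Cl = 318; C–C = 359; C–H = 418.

Let D be the Cl–Cl bond energy.
Σ(broken) = 2×359 + 8×418 + 1×D = 4062 + D
Σ(formed) = 2×359 + 1×318 + 7×418 + 1×442 = 4404
ΔH = Σ(broken) − Σ(formed) = (4062 + D) − (4404) = −342 + D
Setting this equal to −91 kJ gives D = 251 kJ/mol.

D(Cl–Cl) ≈ 251 kJ/mol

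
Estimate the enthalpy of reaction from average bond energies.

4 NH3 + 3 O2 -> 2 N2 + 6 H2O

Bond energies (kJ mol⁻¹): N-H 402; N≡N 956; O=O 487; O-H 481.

ΔH ≈ −1399 kJ

Bonds broken (reactants):
  N-H: 12 × 402 = 4824
  O=O: 3 × 487 = 1461
  Σ(broken) = 6285 kJ
Bonds formed (products):
  N≡N: 2 × 956 = 1912
  O-H: 12 × 481 = 5772
  Σ(formed) = 7684 kJ
ΔH = Σ(broken) − Σ(formed) = 6285 − 7684 = −1399 kJ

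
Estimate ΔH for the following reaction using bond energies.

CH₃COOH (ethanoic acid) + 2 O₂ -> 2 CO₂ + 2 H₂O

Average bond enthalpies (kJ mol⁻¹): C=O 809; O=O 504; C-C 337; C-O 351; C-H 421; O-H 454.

Bonds broken (reactants):
  C-C: 1 × 337 = 337
  C-H: 3 × 421 = 1263
  C-O: 1 × 351 = 351
  C=O: 1 × 809 = 809
  O-H: 1 × 454 = 454
  O=O: 2 × 504 = 1008
  Σ(broken) = 4222 kJ
Bonds formed (products):
  C=O: 4 × 809 = 3236
  O-H: 4 × 454 = 1816
  Σ(formed) = 5052 kJ
ΔH = Σ(broken) − Σ(formed) = 4222 − 5052 = −830 kJ

ΔH ≈ −830 kJ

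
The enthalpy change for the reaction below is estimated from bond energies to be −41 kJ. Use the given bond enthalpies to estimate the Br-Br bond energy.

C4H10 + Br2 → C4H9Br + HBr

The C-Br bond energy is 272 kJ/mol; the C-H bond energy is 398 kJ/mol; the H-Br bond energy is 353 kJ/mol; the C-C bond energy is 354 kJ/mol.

D(Br-Br) ≈ 186 kJ/mol

Let D be the Br-Br bond energy.
Σ(broken) = 1×D + 3×354 + 10×398 = 5042 + D
Σ(formed) = 1×272 + 3×354 + 9×398 + 1×353 = 5269
ΔH = Σ(broken) − Σ(formed) = (5042 + D) − (5269) = −227 + D
Setting this equal to −41 kJ gives D = 186 kJ/mol.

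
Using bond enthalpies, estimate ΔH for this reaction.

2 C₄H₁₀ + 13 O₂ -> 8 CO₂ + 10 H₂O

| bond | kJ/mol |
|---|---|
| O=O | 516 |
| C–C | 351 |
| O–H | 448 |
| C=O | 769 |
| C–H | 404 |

ΔH ≈ −4370 kJ

Bonds broken (reactants):
  C–C: 6 × 351 = 2106
  C–H: 20 × 404 = 8080
  O=O: 13 × 516 = 6708
  Σ(broken) = 16894 kJ
Bonds formed (products):
  C=O: 16 × 769 = 12304
  O–H: 20 × 448 = 8960
  Σ(formed) = 21264 kJ
ΔH = Σ(broken) − Σ(formed) = 16894 − 21264 = −4370 kJ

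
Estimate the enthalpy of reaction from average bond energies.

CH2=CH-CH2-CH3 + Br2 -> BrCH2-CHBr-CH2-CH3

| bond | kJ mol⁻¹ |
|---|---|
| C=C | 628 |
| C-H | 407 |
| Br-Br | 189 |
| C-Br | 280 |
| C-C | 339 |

ΔH ≈ −82 kJ

Bonds broken (reactants):
  Br-Br: 1 × 189 = 189
  C-C: 2 × 339 = 678
  C-H: 8 × 407 = 3256
  C=C: 1 × 628 = 628
  Σ(broken) = 4751 kJ
Bonds formed (products):
  C-Br: 2 × 280 = 560
  C-C: 3 × 339 = 1017
  C-H: 8 × 407 = 3256
  Σ(formed) = 4833 kJ
ΔH = Σ(broken) − Σ(formed) = 4751 − 4833 = −82 kJ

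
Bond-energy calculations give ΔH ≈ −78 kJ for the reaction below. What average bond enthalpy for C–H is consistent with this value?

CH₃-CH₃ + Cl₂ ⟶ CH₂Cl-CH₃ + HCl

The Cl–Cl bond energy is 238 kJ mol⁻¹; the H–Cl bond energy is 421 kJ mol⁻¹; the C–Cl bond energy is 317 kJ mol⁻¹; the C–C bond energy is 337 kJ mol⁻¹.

D(C–H) ≈ 422 kJ/mol

Let D be the C–H bond energy.
Σ(broken) = 1×337 + 6×D + 1×238 = 575 + 6D
Σ(formed) = 1×337 + 1×317 + 5×D + 1×421 = 1075 + 5D
ΔH = Σ(broken) − Σ(formed) = (575 + 6D) − (1075 + 5D) = −500 + D
Setting this equal to −78 kJ gives D = 422 kJ/mol.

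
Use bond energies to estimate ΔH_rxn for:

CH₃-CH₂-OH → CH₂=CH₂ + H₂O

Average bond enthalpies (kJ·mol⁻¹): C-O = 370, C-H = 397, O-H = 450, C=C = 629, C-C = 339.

ΔH ≈ +27 kJ

Bonds broken (reactants):
  C-C: 1 × 339 = 339
  C-H: 5 × 397 = 1985
  C-O: 1 × 370 = 370
  O-H: 1 × 450 = 450
  Σ(broken) = 3144 kJ
Bonds formed (products):
  C-H: 4 × 397 = 1588
  C=C: 1 × 629 = 629
  O-H: 2 × 450 = 900
  Σ(formed) = 3117 kJ
ΔH = Σ(broken) − Σ(formed) = 3144 − 3117 = +27 kJ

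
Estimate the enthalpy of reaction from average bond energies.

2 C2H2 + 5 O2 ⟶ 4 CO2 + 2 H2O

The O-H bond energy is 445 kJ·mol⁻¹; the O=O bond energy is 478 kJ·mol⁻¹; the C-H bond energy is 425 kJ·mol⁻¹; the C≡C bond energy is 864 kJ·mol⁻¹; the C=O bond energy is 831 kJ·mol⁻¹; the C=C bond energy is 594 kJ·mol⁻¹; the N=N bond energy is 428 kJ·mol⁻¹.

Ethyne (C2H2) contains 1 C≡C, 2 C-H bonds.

ΔH ≈ −2610 kJ

Bonds broken (reactants):
  C≡C: 2 × 864 = 1728
  C-H: 4 × 425 = 1700
  O=O: 5 × 478 = 2390
  Σ(broken) = 5818 kJ
Bonds formed (products):
  C=O: 8 × 831 = 6648
  O-H: 4 × 445 = 1780
  Σ(formed) = 8428 kJ
ΔH = Σ(broken) − Σ(formed) = 5818 − 8428 = −2610 kJ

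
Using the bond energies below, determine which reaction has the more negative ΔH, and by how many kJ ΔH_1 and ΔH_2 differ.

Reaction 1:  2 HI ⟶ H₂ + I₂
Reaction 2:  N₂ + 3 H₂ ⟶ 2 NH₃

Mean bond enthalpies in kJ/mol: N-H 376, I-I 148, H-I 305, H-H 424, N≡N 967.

Reaction 1:
  Bonds broken (reactants):
    H-I: 2 × 305 = 610
    Σ(broken) = 610 kJ
  Bonds formed (products):
    H-H: 1 × 424 = 424
    I-I: 1 × 148 = 148
    Σ(formed) = 572 kJ
  ΔH_1 = 610 − 572 = +38 kJ
Reaction 2:
  Bonds broken (reactants):
    H-H: 3 × 424 = 1272
    N≡N: 1 × 967 = 967
    Σ(broken) = 2239 kJ
  Bonds formed (products):
    N-H: 6 × 376 = 2256
    Σ(formed) = 2256 kJ
  ΔH_2 = 2239 − 2256 = −17 kJ
ΔH_1 − ΔH_2 = +55 kJ, so reaction 2 has the more negative ΔH; |ΔH_1 − ΔH_2| = 55 kJ.

Reaction 2, by 55 kJ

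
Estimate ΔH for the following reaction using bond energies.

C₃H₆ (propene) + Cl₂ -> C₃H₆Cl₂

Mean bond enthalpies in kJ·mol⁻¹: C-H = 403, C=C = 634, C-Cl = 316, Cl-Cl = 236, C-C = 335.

ΔH ≈ −97 kJ

Bonds broken (reactants):
  C-C: 1 × 335 = 335
  C-H: 6 × 403 = 2418
  C=C: 1 × 634 = 634
  Cl-Cl: 1 × 236 = 236
  Σ(broken) = 3623 kJ
Bonds formed (products):
  C-C: 2 × 335 = 670
  C-Cl: 2 × 316 = 632
  C-H: 6 × 403 = 2418
  Σ(formed) = 3720 kJ
ΔH = Σ(broken) − Σ(formed) = 3623 − 3720 = −97 kJ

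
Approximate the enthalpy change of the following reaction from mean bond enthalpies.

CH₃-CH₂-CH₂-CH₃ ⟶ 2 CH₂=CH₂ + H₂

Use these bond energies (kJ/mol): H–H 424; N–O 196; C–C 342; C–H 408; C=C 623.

ΔH ≈ +172 kJ

Bonds broken (reactants):
  C–C: 3 × 342 = 1026
  C–H: 10 × 408 = 4080
  Σ(broken) = 5106 kJ
Bonds formed (products):
  C–H: 8 × 408 = 3264
  C=C: 2 × 623 = 1246
  H–H: 1 × 424 = 424
  Σ(formed) = 4934 kJ
ΔH = Σ(broken) − Σ(formed) = 5106 − 4934 = +172 kJ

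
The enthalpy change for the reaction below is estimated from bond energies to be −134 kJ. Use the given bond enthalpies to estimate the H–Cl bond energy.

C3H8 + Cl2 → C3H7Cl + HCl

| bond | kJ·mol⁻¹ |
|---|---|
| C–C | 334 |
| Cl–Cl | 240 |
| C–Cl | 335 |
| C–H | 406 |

D(H–Cl) ≈ 445 kJ/mol

Let D be the H–Cl bond energy.
Σ(broken) = 2×334 + 8×406 + 1×240 = 4156
Σ(formed) = 2×334 + 1×335 + 7×406 + 1×D = 3845 + D
ΔH = Σ(broken) − Σ(formed) = (4156) − (3845 + D) = +311 − D
Setting this equal to −134 kJ gives D = 445 kJ/mol.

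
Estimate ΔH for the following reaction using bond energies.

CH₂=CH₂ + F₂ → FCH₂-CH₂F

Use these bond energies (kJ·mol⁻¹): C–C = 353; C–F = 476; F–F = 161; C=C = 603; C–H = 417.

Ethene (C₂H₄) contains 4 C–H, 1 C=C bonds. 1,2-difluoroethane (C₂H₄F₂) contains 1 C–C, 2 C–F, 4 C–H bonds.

Bonds broken (reactants):
  C–H: 4 × 417 = 1668
  C=C: 1 × 603 = 603
  F–F: 1 × 161 = 161
  Σ(broken) = 2432 kJ
Bonds formed (products):
  C–C: 1 × 353 = 353
  C–F: 2 × 476 = 952
  C–H: 4 × 417 = 1668
  Σ(formed) = 2973 kJ
ΔH = Σ(broken) − Σ(formed) = 2432 − 2973 = −541 kJ

ΔH ≈ −541 kJ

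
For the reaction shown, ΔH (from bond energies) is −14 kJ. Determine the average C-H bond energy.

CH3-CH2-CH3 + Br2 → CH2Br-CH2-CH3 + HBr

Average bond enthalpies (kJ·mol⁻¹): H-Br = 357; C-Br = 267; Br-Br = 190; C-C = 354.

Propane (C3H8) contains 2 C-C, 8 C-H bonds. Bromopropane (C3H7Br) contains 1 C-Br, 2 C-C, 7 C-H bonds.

D(C-H) ≈ 420 kJ/mol

Let D be the C-H bond energy.
Σ(broken) = 1×190 + 2×354 + 8×D = 898 + 8D
Σ(formed) = 1×267 + 2×354 + 7×D + 1×357 = 1332 + 7D
ΔH = Σ(broken) − Σ(formed) = (898 + 8D) − (1332 + 7D) = −434 + D
Setting this equal to −14 kJ gives D = 420 kJ/mol.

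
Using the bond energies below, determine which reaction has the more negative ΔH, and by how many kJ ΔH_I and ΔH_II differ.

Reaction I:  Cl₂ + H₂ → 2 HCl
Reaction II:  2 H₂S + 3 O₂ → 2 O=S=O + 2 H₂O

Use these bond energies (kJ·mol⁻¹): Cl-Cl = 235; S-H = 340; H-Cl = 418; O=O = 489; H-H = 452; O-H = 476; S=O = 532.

Reaction II, by 1056 kJ

Reaction I:
  Bonds broken (reactants):
    Cl-Cl: 1 × 235 = 235
    H-H: 1 × 452 = 452
    Σ(broken) = 687 kJ
  Bonds formed (products):
    H-Cl: 2 × 418 = 836
    Σ(formed) = 836 kJ
  ΔH_I = 687 − 836 = −149 kJ
Reaction II:
  Bonds broken (reactants):
    O=O: 3 × 489 = 1467
    S-H: 4 × 340 = 1360
    Σ(broken) = 2827 kJ
  Bonds formed (products):
    O-H: 4 × 476 = 1904
    S=O: 4 × 532 = 2128
    Σ(formed) = 4032 kJ
  ΔH_II = 2827 − 4032 = −1205 kJ
ΔH_I − ΔH_II = +1056 kJ, so reaction II has the more negative ΔH; |ΔH_I − ΔH_II| = 1056 kJ.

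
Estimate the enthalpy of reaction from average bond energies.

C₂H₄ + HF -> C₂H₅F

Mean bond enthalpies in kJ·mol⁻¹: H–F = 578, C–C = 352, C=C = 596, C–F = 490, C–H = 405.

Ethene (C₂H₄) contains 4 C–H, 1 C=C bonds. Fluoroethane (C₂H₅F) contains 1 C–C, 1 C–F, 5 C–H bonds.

Bonds broken (reactants):
  C–H: 4 × 405 = 1620
  C=C: 1 × 596 = 596
  H–F: 1 × 578 = 578
  Σ(broken) = 2794 kJ
Bonds formed (products):
  C–C: 1 × 352 = 352
  C–F: 1 × 490 = 490
  C–H: 5 × 405 = 2025
  Σ(formed) = 2867 kJ
ΔH = Σ(broken) − Σ(formed) = 2794 − 2867 = −73 kJ

ΔH ≈ −73 kJ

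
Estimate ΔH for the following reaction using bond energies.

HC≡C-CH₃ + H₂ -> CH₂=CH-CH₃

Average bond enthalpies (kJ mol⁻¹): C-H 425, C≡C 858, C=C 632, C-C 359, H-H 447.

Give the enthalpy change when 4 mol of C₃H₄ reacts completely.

Bonds broken (reactants):
  C≡C: 1 × 858 = 858
  C-C: 1 × 359 = 359
  C-H: 4 × 425 = 1700
  H-H: 1 × 447 = 447
  Σ(broken) = 3364 kJ
Bonds formed (products):
  C-C: 1 × 359 = 359
  C-H: 6 × 425 = 2550
  C=C: 1 × 632 = 632
  Σ(formed) = 3541 kJ
ΔH = Σ(broken) − Σ(formed) = 3364 − 3541 = −177 kJ
For 4× the reaction as written: 4 × (−177) = −708 kJ

ΔH = −708 kJ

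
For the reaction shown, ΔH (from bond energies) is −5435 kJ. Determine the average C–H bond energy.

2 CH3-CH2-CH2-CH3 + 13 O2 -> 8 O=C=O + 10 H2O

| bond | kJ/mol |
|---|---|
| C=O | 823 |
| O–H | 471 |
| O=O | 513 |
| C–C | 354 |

Let D be the C–H bond energy.
Σ(broken) = 6×354 + 20×D + 13×513 = 8793 + 20D
Σ(formed) = 16×823 + 20×471 = 22588
ΔH = Σ(broken) − Σ(formed) = (8793 + 20D) − (22588) = −13795 + 20D
Setting this equal to −5435 kJ gives 20D = 8360, so D = 418 kJ/mol.

D(C–H) ≈ 418 kJ/mol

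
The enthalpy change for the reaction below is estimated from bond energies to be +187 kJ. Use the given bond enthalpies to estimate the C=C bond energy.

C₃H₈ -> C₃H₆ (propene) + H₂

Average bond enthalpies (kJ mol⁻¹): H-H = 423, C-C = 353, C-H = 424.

D(C=C) ≈ 591 kJ/mol

Let D be the C=C bond energy.
Σ(broken) = 2×353 + 8×424 = 4098
Σ(formed) = 1×353 + 6×424 + 1×D + 1×423 = 3320 + D
ΔH = Σ(broken) − Σ(formed) = (4098) − (3320 + D) = +778 − D
Setting this equal to +187 kJ gives D = 591 kJ/mol.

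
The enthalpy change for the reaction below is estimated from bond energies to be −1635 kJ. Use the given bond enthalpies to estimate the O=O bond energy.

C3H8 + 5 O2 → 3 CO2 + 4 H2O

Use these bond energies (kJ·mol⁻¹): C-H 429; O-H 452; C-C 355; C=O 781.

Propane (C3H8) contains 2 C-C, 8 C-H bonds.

D(O=O) ≈ 505 kJ/mol

Let D be the O=O bond energy.
Σ(broken) = 2×355 + 8×429 + 5×D = 4142 + 5D
Σ(formed) = 6×781 + 8×452 = 8302
ΔH = Σ(broken) − Σ(formed) = (4142 + 5D) − (8302) = −4160 + 5D
Setting this equal to −1635 kJ gives 5D = 2525, so D = 505 kJ/mol.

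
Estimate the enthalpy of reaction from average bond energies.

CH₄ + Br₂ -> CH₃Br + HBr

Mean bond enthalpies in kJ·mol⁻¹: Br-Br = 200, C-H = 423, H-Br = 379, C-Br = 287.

ΔH ≈ −43 kJ

Bonds broken (reactants):
  Br-Br: 1 × 200 = 200
  C-H: 4 × 423 = 1692
  Σ(broken) = 1892 kJ
Bonds formed (products):
  C-Br: 1 × 287 = 287
  C-H: 3 × 423 = 1269
  H-Br: 1 × 379 = 379
  Σ(formed) = 1935 kJ
ΔH = Σ(broken) − Σ(formed) = 1892 − 1935 = −43 kJ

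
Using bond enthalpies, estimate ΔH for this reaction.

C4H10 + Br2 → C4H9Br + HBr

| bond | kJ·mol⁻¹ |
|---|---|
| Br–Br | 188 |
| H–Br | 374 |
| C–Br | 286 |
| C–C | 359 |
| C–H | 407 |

Bonds broken (reactants):
  Br–Br: 1 × 188 = 188
  C–C: 3 × 359 = 1077
  C–H: 10 × 407 = 4070
  Σ(broken) = 5335 kJ
Bonds formed (products):
  C–Br: 1 × 286 = 286
  C–C: 3 × 359 = 1077
  C–H: 9 × 407 = 3663
  H–Br: 1 × 374 = 374
  Σ(formed) = 5400 kJ
ΔH = Σ(broken) − Σ(formed) = 5335 − 5400 = −65 kJ

ΔH ≈ −65 kJ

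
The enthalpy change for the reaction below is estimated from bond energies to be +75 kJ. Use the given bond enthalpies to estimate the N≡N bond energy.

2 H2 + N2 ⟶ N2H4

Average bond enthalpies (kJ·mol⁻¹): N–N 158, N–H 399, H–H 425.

D(N≡N) ≈ 979 kJ/mol

Let D be the N≡N bond energy.
Σ(broken) = 2×425 + 1×D = 850 + D
Σ(formed) = 4×399 + 1×158 = 1754
ΔH = Σ(broken) − Σ(formed) = (850 + D) − (1754) = −904 + D
Setting this equal to +75 kJ gives D = 979 kJ/mol.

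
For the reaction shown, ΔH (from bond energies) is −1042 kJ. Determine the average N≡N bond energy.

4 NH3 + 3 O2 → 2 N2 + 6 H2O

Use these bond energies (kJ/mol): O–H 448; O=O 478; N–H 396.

D(N≡N) ≈ 926 kJ/mol

Let D be the N≡N bond energy.
Σ(broken) = 12×396 + 3×478 = 6186
Σ(formed) = 2×D + 12×448 = 5376 + 2D
ΔH = Σ(broken) − Σ(formed) = (6186) − (5376 + 2D) = +810 − 2D
Setting this equal to −1042 kJ gives 2D = 1852, so D = 926 kJ/mol.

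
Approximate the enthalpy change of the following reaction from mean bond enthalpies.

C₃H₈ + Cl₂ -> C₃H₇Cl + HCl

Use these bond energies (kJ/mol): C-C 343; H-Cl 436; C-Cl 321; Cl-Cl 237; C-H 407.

ΔH ≈ −113 kJ

Bonds broken (reactants):
  C-C: 2 × 343 = 686
  C-H: 8 × 407 = 3256
  Cl-Cl: 1 × 237 = 237
  Σ(broken) = 4179 kJ
Bonds formed (products):
  C-C: 2 × 343 = 686
  C-Cl: 1 × 321 = 321
  C-H: 7 × 407 = 2849
  H-Cl: 1 × 436 = 436
  Σ(formed) = 4292 kJ
ΔH = Σ(broken) − Σ(formed) = 4179 − 4292 = −113 kJ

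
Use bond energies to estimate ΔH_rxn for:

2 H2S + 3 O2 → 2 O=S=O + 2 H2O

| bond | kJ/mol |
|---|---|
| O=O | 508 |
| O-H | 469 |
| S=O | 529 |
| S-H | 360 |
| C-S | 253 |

ΔH ≈ −1028 kJ

Bonds broken (reactants):
  O=O: 3 × 508 = 1524
  S-H: 4 × 360 = 1440
  Σ(broken) = 2964 kJ
Bonds formed (products):
  O-H: 4 × 469 = 1876
  S=O: 4 × 529 = 2116
  Σ(formed) = 3992 kJ
ΔH = Σ(broken) − Σ(formed) = 2964 − 3992 = −1028 kJ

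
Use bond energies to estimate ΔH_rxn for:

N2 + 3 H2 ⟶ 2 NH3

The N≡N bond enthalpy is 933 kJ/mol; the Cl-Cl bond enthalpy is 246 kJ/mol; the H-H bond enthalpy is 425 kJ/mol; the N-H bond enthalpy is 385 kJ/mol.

ΔH ≈ −102 kJ

Bonds broken (reactants):
  H-H: 3 × 425 = 1275
  N≡N: 1 × 933 = 933
  Σ(broken) = 2208 kJ
Bonds formed (products):
  N-H: 6 × 385 = 2310
  Σ(formed) = 2310 kJ
ΔH = Σ(broken) − Σ(formed) = 2208 − 2310 = −102 kJ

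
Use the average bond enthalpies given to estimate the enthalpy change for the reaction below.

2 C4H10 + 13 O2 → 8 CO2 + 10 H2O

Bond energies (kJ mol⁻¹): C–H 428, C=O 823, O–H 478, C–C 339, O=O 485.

Bonds broken (reactants):
  C–C: 6 × 339 = 2034
  C–H: 20 × 428 = 8560
  O=O: 13 × 485 = 6305
  Σ(broken) = 16899 kJ
Bonds formed (products):
  C=O: 16 × 823 = 13168
  O–H: 20 × 478 = 9560
  Σ(formed) = 22728 kJ
ΔH = Σ(broken) − Σ(formed) = 16899 − 22728 = −5829 kJ

ΔH ≈ −5829 kJ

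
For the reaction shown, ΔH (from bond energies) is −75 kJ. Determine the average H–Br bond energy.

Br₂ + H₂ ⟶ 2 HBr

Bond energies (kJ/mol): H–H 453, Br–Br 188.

Let D be the H–Br bond energy.
Σ(broken) = 1×188 + 1×453 = 641
Σ(formed) = 2×D = 2D
ΔH = Σ(broken) − Σ(formed) = (641) − (2D) = +641 − 2D
Setting this equal to −75 kJ gives 2D = 716, so D = 358 kJ/mol.

D(H–Br) ≈ 358 kJ/mol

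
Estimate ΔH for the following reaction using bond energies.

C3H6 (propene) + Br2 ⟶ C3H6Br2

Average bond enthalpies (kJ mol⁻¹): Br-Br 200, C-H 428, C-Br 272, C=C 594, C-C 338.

Bonds broken (reactants):
  Br-Br: 1 × 200 = 200
  C-C: 1 × 338 = 338
  C-H: 6 × 428 = 2568
  C=C: 1 × 594 = 594
  Σ(broken) = 3700 kJ
Bonds formed (products):
  C-Br: 2 × 272 = 544
  C-C: 2 × 338 = 676
  C-H: 6 × 428 = 2568
  Σ(formed) = 3788 kJ
ΔH = Σ(broken) − Σ(formed) = 3700 − 3788 = −88 kJ

ΔH ≈ −88 kJ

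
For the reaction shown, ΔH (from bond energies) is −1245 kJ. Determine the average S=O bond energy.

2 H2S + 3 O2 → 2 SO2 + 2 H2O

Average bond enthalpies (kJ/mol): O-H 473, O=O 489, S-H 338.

Let D be the S=O bond energy.
Σ(broken) = 3×489 + 4×338 = 2819
Σ(formed) = 4×473 + 4×D = 1892 + 4D
ΔH = Σ(broken) − Σ(formed) = (2819) − (1892 + 4D) = +927 − 4D
Setting this equal to −1245 kJ gives 4D = 2172, so D = 543 kJ/mol.

D(S=O) ≈ 543 kJ/mol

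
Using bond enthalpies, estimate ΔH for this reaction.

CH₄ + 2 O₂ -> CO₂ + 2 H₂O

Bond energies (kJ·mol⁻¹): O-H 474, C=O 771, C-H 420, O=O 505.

Bonds broken (reactants):
  C-H: 4 × 420 = 1680
  O=O: 2 × 505 = 1010
  Σ(broken) = 2690 kJ
Bonds formed (products):
  C=O: 2 × 771 = 1542
  O-H: 4 × 474 = 1896
  Σ(formed) = 3438 kJ
ΔH = Σ(broken) − Σ(formed) = 2690 − 3438 = −748 kJ

ΔH ≈ −748 kJ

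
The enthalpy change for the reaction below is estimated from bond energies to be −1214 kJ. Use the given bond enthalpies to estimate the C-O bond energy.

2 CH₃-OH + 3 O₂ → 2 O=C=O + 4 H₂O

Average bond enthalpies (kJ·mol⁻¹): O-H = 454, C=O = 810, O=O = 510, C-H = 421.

D(C-O) ≈ 347 kJ/mol

Let D be the C-O bond energy.
Σ(broken) = 6×421 + 2×D + 2×454 + 3×510 = 4964 + 2D
Σ(formed) = 4×810 + 8×454 = 6872
ΔH = Σ(broken) − Σ(formed) = (4964 + 2D) − (6872) = −1908 + 2D
Setting this equal to −1214 kJ gives 2D = 694, so D = 347 kJ/mol.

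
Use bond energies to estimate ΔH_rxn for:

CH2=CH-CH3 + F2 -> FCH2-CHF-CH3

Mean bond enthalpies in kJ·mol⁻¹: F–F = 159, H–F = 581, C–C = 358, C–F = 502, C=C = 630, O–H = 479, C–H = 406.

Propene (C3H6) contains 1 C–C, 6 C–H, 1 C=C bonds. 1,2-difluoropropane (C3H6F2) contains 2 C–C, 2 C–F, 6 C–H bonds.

Bonds broken (reactants):
  C–C: 1 × 358 = 358
  C–H: 6 × 406 = 2436
  C=C: 1 × 630 = 630
  F–F: 1 × 159 = 159
  Σ(broken) = 3583 kJ
Bonds formed (products):
  C–C: 2 × 358 = 716
  C–F: 2 × 502 = 1004
  C–H: 6 × 406 = 2436
  Σ(formed) = 4156 kJ
ΔH = Σ(broken) − Σ(formed) = 3583 − 4156 = −573 kJ

ΔH ≈ −573 kJ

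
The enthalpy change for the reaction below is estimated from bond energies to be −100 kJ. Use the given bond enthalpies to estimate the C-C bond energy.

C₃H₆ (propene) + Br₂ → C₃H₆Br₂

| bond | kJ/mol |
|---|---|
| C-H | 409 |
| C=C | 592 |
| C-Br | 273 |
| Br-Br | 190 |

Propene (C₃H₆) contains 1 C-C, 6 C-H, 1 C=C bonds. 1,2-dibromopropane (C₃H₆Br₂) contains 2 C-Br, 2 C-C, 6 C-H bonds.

D(C-C) ≈ 336 kJ/mol

Let D be the C-C bond energy.
Σ(broken) = 1×190 + 1×D + 6×409 + 1×592 = 3236 + D
Σ(formed) = 2×273 + 2×D + 6×409 = 3000 + 2D
ΔH = Σ(broken) − Σ(formed) = (3236 + D) − (3000 + 2D) = +236 − D
Setting this equal to −100 kJ gives D = 336 kJ/mol.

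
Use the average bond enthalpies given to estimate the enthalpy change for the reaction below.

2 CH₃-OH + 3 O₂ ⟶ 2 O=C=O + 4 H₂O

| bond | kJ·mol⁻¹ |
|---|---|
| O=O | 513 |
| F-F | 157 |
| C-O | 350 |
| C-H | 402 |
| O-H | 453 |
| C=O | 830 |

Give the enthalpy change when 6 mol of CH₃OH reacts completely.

ΔH = −4161 kJ

Bonds broken (reactants):
  C-H: 6 × 402 = 2412
  C-O: 2 × 350 = 700
  O-H: 2 × 453 = 906
  O=O: 3 × 513 = 1539
  Σ(broken) = 5557 kJ
Bonds formed (products):
  C=O: 4 × 830 = 3320
  O-H: 8 × 453 = 3624
  Σ(formed) = 6944 kJ
ΔH = Σ(broken) − Σ(formed) = 5557 − 6944 = −1387 kJ
For 3× the reaction as written: 3 × (−1387) = −4161 kJ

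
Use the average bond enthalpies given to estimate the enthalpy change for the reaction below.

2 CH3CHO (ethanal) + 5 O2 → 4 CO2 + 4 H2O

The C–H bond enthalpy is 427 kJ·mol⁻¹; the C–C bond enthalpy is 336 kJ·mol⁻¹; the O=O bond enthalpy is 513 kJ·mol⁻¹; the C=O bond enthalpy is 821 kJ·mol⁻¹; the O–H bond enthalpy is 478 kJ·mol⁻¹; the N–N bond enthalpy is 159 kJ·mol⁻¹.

ΔH ≈ −2097 kJ

Bonds broken (reactants):
  C–C: 2 × 336 = 672
  C–H: 8 × 427 = 3416
  C=O: 2 × 821 = 1642
  O=O: 5 × 513 = 2565
  Σ(broken) = 8295 kJ
Bonds formed (products):
  C=O: 8 × 821 = 6568
  O–H: 8 × 478 = 3824
  Σ(formed) = 10392 kJ
ΔH = Σ(broken) − Σ(formed) = 8295 − 10392 = −2097 kJ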